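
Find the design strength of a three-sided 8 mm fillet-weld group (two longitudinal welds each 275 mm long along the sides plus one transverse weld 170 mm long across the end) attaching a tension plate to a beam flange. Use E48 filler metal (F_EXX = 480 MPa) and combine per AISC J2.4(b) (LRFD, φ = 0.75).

φR_n ≈ 883 kN

t_e = 0.707 × 8 = 5.656 mm.
R_nwl = 0.6 × 480 × 5.656 × 550 × 10⁻³ = 895.9 kN (longitudinal, 2 welds).
R_nwt = 0.6 × 480 × 5.656 × 170 × 10⁻³ = 276.9 kN (transverse, base value).
(i) R_nwl + R_nwt = 1173 kN; (ii) 0.85 R_nwl + 1.5 R_nwt = 1177 kN.
R_n = max = 1177 kN [governs: (ii)]; φR_n = 882.7 kN.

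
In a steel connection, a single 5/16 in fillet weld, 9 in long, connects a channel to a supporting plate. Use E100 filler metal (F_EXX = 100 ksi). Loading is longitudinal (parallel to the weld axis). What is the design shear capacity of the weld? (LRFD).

φR_n ≈ 89.5 kips

Effective throat t_e = 0.707 × 0.3125 = 0.2209 in.
Total length L = 9 in; A_we = 0.2209 × 9 = 1.988 in².
F_nw = 0.6 F_EXX = 0.6 × 100 = 60 ksi.
φR_n = 0.75 × 60 × 1.988 = 89.48 kips.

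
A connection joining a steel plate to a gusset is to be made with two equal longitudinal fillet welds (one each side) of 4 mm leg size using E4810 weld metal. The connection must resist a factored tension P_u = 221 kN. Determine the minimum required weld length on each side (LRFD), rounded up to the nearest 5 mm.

E48XX → F_EXX = 480 MPa.
Throat t_e = 0.707 × 4 = 2.828 mm.
φr_n = 0.75 × 0.6 × 480 × 2.828 × 10⁻³ = 0.6108 kN/mm.
L_req = P_u / φr_n = 221 / 0.6108 = 361.8 mm total.
Per side: 361.8 / 2 = 180.9 mm.
Round up → use L = 185 mm on each side.

L = 185 mm on each side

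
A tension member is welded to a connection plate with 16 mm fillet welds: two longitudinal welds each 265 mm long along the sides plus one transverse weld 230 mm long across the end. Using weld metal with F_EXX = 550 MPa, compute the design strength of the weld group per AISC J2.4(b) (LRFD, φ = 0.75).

φR_n ≈ 2230 kN

t_e = 0.707 × 16 = 11.31 mm.
R_nwl = 0.6 × 550 × 11.31 × 530 × 10⁻³ = 1978 kN (longitudinal, 2 welds).
R_nwt = 0.6 × 550 × 11.31 × 230 × 10⁻³ = 858.6 kN (transverse, base value).
(i) R_nwl + R_nwt = 2837 kN; (ii) 0.85 R_nwl + 1.5 R_nwt = 2970 kN.
R_n = max = 2970 kN [governs: (ii)]; φR_n = 2227 kN.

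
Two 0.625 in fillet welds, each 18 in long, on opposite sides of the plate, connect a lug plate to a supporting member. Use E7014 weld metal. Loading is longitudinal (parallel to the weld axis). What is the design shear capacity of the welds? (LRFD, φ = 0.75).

E70XX → F_EXX = 70 ksi.
Effective throat t_e = 0.707 × 0.625 = 0.4419 in.
Total length L = 36 in; A_we = 0.4419 × 36 = 15.91 in².
F_nw = 0.6 F_EXX = 0.6 × 70 = 42 ksi.
φR_n = 0.75 × 42 × 15.91 = 501.1 kips.

φR_n ≈ 501 kips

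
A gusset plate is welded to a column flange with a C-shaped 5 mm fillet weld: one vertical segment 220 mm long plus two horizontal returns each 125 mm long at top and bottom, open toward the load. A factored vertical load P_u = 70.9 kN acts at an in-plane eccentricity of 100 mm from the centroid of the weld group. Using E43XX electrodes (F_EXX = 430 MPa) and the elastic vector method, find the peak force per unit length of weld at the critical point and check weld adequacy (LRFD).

f_max ≈ 334 N/mm; adequate

Total weld length L_w = 470 mm. Treat welds as unit-width lines.
Centroid: x̄ = 2×125×62.5 / 470 = 33.24 mm from the vertical weld.
Polar moment about centroid: J = I_x + I_y = [220³/12 + 2×125×110²] + [220×33.24² + 2(125³/12 + 125×29.26²)] = 4695000 mm³.
Direct shear f_v = P/L_w = 70.9×10³ / 470 = 150.9 N/mm (vertical).
Torsion M = P·e = 70.9×10³ × 100 = 7090000 N·mm.
Critical point at (x, y) = (91.76, 110) from centroid. f_tx = M·y/J = 166.1 N/mm; f_ty = M·x/J = 138.6 N/mm.
Resultant f_max = √[f_tx² + (f_v + f_ty)²] = √[166.1² + (150.9 + 138.6)²] = 333.7 N/mm.
Capacity per unit length: φr_n = 0.75 × 0.6 × 430 × (0.707 × 5) = 684 N/mm.
333.7 ≤ 684 → adequate.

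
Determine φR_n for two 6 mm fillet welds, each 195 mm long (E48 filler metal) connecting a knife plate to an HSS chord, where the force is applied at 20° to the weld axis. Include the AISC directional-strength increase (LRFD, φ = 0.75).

E48XX → F_EXX = 480 MPa.
t_e = 0.707 × 6 = 4.242 mm; A_we = 4.242 × 390 = 1654 mm².
Directional factor: 1.0 + 0.5 sin^1.5(20°) = 1.1.
F_nw = 0.6 × 480 × 1.1 = 316.8 MPa.
φR_n = 0.75 × 316.8 × 1654 × 10⁻³ = 393.1 kN.

φR_n ≈ 393 kN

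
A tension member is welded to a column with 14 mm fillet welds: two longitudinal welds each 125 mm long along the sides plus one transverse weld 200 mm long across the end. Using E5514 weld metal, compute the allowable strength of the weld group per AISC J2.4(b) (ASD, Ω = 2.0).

E55XX → F_EXX = 550 MPa.
t_e = 0.707 × 14 = 9.898 mm.
R_nwl = 0.6 × 550 × 9.898 × 250 × 10⁻³ = 816.6 kN (longitudinal, 2 welds).
R_nwt = 0.6 × 550 × 9.898 × 200 × 10⁻³ = 653.3 kN (transverse, base value).
(i) R_nwl + R_nwt = 1470 kN; (ii) 0.85 R_nwl + 1.5 R_nwt = 1674 kN.
R_n = max = 1674 kN [governs: (ii)]; R_n/Ω = 837 kN.

R_n/Ω ≈ 837 kN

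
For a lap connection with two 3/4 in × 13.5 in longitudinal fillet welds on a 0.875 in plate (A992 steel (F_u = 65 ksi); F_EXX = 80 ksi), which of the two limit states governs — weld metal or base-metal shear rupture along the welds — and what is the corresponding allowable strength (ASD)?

t_e = 0.707 × 0.75 = 0.5302 in; L = 27 in.
Weld metal: R_n/Ω = (1/2.0) × 0.6 × 80 × 0.5302 × 27 = 343.6 kips.
Base metal (shear rupture): R_n/Ω = (1/2.0) × 0.6 × 65 × 0.875 × 27 = 460.7 kips.
Governing: weld metal.

R_n/Ω ≈ 344 kips (weld metal governs)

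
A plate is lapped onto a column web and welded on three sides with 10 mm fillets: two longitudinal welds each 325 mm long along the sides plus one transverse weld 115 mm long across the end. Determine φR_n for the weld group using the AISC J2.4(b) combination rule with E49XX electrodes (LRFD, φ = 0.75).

φR_n ≈ 1190 kN

E49XX → F_EXX = 490 MPa.
t_e = 0.707 × 10 = 7.07 mm.
R_nwl = 0.6 × 490 × 7.07 × 650 × 10⁻³ = 1351 kN (longitudinal, 2 welds).
R_nwt = 0.6 × 490 × 7.07 × 115 × 10⁻³ = 239 kN (transverse, base value).
(i) R_nwl + R_nwt = 1590 kN; (ii) 0.85 R_nwl + 1.5 R_nwt = 1507 kN.
R_n = max = 1590 kN [governs: (i)]; φR_n = 1193 kN.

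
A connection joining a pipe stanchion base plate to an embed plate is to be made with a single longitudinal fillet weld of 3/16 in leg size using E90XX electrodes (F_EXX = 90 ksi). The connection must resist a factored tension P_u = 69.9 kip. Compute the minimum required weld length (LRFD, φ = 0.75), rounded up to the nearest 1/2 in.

L = 13.5 in

Throat t_e = 0.707 × 0.1875 = 0.1326 in.
φr_n = 0.75 × 0.6 × 90 × 0.1326 = 5.369 kip/in.
L_req = P_u / φr_n = 69.9 / 5.369 = 13.02 in total.
Round up → use L = 13.5 in.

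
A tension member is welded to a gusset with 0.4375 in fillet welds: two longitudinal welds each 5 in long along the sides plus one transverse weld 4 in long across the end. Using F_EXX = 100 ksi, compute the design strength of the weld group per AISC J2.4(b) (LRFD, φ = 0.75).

φR_n ≈ 202 kips

t_e = 0.707 × 0.4375 = 0.3093 in.
R_nwl = 0.6 × 100 × 0.3093 × 10 = 185.6 kips (longitudinal, 2 welds).
R_nwt = 0.6 × 100 × 0.3093 × 4 = 74.23 kips (transverse, base value).
(i) R_nwl + R_nwt = 259.8 kips; (ii) 0.85 R_nwl + 1.5 R_nwt = 269.1 kips.
R_n = max = 269.1 kips [governs: (ii)]; φR_n = 201.8 kips.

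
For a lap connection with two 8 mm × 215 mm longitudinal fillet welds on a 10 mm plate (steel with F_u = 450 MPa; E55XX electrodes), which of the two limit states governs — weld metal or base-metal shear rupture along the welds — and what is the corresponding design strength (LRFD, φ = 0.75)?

E55XX → F_EXX = 550 MPa.
t_e = 0.707 × 8 = 5.656 mm; L = 430 mm.
Weld metal: φR_n = 0.75 × 0.6 × 550 × 5.656 × 430 × 10⁻³ = 601.9 kN.
Base metal (shear rupture): φR_n = 0.75 × 0.6 × 450 × 10 × 430 × 10⁻³ = 870.8 kN.
Governing: weld metal.

φR_n ≈ 602 kN (weld metal governs)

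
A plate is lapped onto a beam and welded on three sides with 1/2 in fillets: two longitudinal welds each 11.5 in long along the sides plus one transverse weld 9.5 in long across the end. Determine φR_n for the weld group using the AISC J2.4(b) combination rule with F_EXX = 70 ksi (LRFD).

t_e = 0.707 × 0.5 = 0.3535 in.
R_nwl = 0.6 × 70 × 0.3535 × 23 = 341.5 kip (longitudinal, 2 welds).
R_nwt = 0.6 × 70 × 0.3535 × 9.5 = 141 kip (transverse, base value).
(i) R_nwl + R_nwt = 482.5 kip; (ii) 0.85 R_nwl + 1.5 R_nwt = 501.8 kip.
R_n = max = 501.8 kip [governs: (ii)]; φR_n = 376.4 kip.

φR_n ≈ 376 kip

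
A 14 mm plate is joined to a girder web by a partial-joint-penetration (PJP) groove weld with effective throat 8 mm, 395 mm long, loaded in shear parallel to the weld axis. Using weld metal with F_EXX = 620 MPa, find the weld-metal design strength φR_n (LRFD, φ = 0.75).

Effective throat (given) t_e = 8 mm.
A_we = 8 × 395 = 3160 mm².
F_nw = 0.6 F_EXX = 372 MPa.
φR_n = 0.75 × 372 × 3160 × 10⁻³ = 881.6 kN.

φR_n ≈ 882 kN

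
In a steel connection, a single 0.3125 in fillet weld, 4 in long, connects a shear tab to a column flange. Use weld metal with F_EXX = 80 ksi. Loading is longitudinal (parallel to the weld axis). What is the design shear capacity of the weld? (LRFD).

φR_n ≈ 31.8 kip

Effective throat t_e = 0.707 × 0.3125 = 0.2209 in.
Total length L = 4 in; A_we = 0.2209 × 4 = 0.8837 in².
F_nw = 0.6 F_EXX = 0.6 × 80 = 48 ksi.
φR_n = 0.75 × 48 × 0.8837 = 31.81 kip.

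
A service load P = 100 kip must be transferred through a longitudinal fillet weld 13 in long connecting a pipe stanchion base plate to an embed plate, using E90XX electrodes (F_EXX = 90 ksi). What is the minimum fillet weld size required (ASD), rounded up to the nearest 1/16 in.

Total weld length L = 13 in.
Required throat t_e = P × Ω / (0.6 F_EXX × L) = 100 × 2.0 / (0.6 × 90 × 13) = 0.2849 in.
Required leg w = t_e / 0.707 = 0.403 in → use 7/16 in.

w = 7/16 in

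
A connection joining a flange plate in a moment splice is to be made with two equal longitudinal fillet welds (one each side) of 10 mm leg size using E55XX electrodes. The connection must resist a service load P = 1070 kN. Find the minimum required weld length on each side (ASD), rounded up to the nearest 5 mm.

L = 460 mm on each side

E55XX → F_EXX = 550 MPa.
Throat t_e = 0.707 × 10 = 7.07 mm.
r_n/Ω = (0.6 × 550 × 7.07) / 2.0 = 1167 N/mm = 1.167 kN/mm.
L_req = P / (r_n/Ω) = 1070 / 1.167 = 917.2 mm total.
Per side: 917.2 / 2 = 458.6 mm.
Round up → use L = 460 mm on each side.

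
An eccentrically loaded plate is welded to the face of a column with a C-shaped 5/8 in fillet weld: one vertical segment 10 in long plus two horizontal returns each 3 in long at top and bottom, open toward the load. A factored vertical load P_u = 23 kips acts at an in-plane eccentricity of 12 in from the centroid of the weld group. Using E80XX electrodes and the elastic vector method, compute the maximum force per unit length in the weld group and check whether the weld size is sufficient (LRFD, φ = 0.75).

f_max ≈ 6.98 kip/in; adequate

E80XX → F_EXX = 80 ksi.
Total weld length L_w = 16 in. Treat welds as unit-width lines.
Centroid: x̄ = 2×3×1.5 / 16 = 0.5625 in from the vertical weld.
Polar moment about centroid: J = I_x + I_y = [10³/12 + 2×3×5²] + [10×0.5625² + 2(3³/12 + 3×0.9375²)] = 246.3 in³.
Direct shear f_v = P/L_w = 23 / 16 = 1.438 kip/in (vertical).
Torsion M = P·e = 23 × 12 = 276 kip·in.
Critical point at (x, y) = (2.438, 5) from centroid. f_tx = M·y/J = 5.604 kip/in; f_ty = M·x/J = 2.732 kip/in.
Resultant f_max = √[f_tx² + (f_v + f_ty)²] = √[5.604² + (1.438 + 2.732)²] = 6.984 kip/in.
Capacity per unit length: φr_n = 0.75 × 0.6 × 80 × (0.707 × 0.625) = 15.91 kip/in.
6.984 ≤ 15.91 → adequate.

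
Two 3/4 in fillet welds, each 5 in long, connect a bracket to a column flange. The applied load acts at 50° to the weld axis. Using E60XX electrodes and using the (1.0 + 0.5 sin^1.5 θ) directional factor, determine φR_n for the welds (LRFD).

E60XX → F_EXX = 60 ksi.
t_e = 0.707 × 0.75 = 0.5302 in; A_we = 0.5302 × 10 = 5.303 in².
Directional factor: 1.0 + 0.5 sin^1.5(50°) = 1.335.
F_nw = 0.6 × 60 × 1.335 = 48.07 ksi.
φR_n = 0.75 × 48.07 × 5.303 = 191.2 kip.

φR_n ≈ 191 kip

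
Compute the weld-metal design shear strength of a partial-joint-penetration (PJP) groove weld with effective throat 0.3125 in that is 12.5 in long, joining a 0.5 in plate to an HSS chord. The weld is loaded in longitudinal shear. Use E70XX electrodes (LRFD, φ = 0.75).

φR_n ≈ 123 kip

E70XX → F_EXX = 70 ksi.
Effective throat (given) t_e = 0.3125 in.
A_we = 0.3125 × 12.5 = 3.906 in².
F_nw = 0.6 F_EXX = 42 ksi.
φR_n = 0.75 × 42 × 3.906 = 123 kip.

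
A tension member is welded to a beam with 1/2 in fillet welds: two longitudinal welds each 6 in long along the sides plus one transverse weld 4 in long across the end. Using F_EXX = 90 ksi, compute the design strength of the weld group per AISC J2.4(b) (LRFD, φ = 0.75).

φR_n ≈ 232 kips

t_e = 0.707 × 0.5 = 0.3535 in.
R_nwl = 0.6 × 90 × 0.3535 × 12 = 229.1 kips (longitudinal, 2 welds).
R_nwt = 0.6 × 90 × 0.3535 × 4 = 76.36 kips (transverse, base value).
(i) R_nwl + R_nwt = 305.4 kips; (ii) 0.85 R_nwl + 1.5 R_nwt = 309.2 kips.
R_n = max = 309.2 kips [governs: (ii)]; φR_n = 231.9 kips.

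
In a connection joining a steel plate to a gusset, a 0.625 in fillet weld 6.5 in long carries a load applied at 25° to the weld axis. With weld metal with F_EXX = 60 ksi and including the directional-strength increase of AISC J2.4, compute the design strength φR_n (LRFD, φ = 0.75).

φR_n ≈ 88.2 kip

t_e = 0.707 × 0.625 = 0.4419 in; A_we = 0.4419 × 6.5 = 2.872 in².
Directional factor: 1.0 + 0.5 sin^1.5(25°) = 1.137.
F_nw = 0.6 × 60 × 1.137 = 40.95 ksi.
φR_n = 0.75 × 40.95 × 2.872 = 88.2 kip.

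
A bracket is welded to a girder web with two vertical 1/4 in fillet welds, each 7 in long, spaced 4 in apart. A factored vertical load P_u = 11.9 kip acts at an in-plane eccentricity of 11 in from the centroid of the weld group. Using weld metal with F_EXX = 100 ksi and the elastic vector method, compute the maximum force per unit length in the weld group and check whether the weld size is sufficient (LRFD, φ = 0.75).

f_max ≈ 5.14 kip/in; adequate

Total weld length L_w = 14 in. Treat welds as unit-width lines.
Polar moment about centroid: J = 2[d³/12 + d(b/2)²] = 2[7³/12 + 7×2²] = 113.2 in³.
Direct shear f_v = P/L_w = 11.9 / 14 = 0.85 kip/in (vertical).
Torsion M = P·e = 11.9 × 11 = 130.9 kip·in.
Critical point at (x, y) = (2, 3.5) from centroid. f_tx = M·y/J = 4.048 kip/in; f_ty = M·x/J = 2.313 kip/in.
Resultant f_max = √[f_tx² + (f_v + f_ty)²] = √[4.048² + (0.85 + 2.313)²] = 5.138 kip/in.
Capacity per unit length: φr_n = 0.75 × 0.6 × 100 × (0.707 × 0.25) = 7.954 kip/in.
5.138 ≤ 7.954 → adequate.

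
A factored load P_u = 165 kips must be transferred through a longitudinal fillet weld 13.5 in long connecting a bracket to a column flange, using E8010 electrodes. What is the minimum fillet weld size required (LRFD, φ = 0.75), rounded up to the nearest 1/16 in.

E80XX → F_EXX = 80 ksi.
Total weld length L = 13.5 in.
Required throat t_e = P_u / (φ × 0.6 F_EXX × L) = 165 / (0.75 × 0.6 × 80 × 13.5) = 0.3395 in.
Required leg w = t_e / 0.707 = 0.4802 in → use 1/2 in.

w = 1/2 in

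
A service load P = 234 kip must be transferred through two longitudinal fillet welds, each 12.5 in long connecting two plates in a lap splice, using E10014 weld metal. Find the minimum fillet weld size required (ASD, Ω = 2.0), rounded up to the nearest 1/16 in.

E100XX → F_EXX = 100 ksi.
Total weld length L = 25 in.
Required throat t_e = P × Ω / (0.6 F_EXX × L) = 234 × 2.0 / (0.6 × 100 × 25) = 0.312 in.
Required leg w = t_e / 0.707 = 0.4413 in → use 1/2 in.

w = 1/2 in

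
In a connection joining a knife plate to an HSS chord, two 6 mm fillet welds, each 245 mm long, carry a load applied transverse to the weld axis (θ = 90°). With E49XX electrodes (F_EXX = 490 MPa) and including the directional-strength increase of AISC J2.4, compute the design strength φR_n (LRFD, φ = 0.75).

t_e = 0.707 × 6 = 4.242 mm; A_we = 4.242 × 490 = 2079 mm².
Directional factor: 1.0 + 0.5 sin^1.5(90°) = 1.5.
F_nw = 0.6 × 490 × 1.5 = 441 MPa.
φR_n = 0.75 × 441 × 2079 × 10⁻³ = 687.5 kN.

φR_n ≈ 687 kN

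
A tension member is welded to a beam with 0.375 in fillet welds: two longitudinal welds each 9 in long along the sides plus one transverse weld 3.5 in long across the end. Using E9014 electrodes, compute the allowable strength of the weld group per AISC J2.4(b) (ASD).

E90XX → F_EXX = 90 ksi.
t_e = 0.707 × 0.375 = 0.2651 in.
R_nwl = 0.6 × 90 × 0.2651 × 18 = 257.7 kip (longitudinal, 2 welds).
R_nwt = 0.6 × 90 × 0.2651 × 3.5 = 50.11 kip (transverse, base value).
(i) R_nwl + R_nwt = 307.8 kip; (ii) 0.85 R_nwl + 1.5 R_nwt = 294.2 kip.
R_n = max = 307.8 kip [governs: (i)]; R_n/Ω = 153.9 kip.

R_n/Ω ≈ 154 kip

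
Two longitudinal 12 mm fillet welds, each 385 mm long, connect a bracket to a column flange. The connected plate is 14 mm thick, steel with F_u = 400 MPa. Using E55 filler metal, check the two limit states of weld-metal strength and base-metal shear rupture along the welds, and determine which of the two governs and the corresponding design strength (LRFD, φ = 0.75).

E55XX → F_EXX = 550 MPa.
t_e = 0.707 × 12 = 8.484 mm; L = 770 mm.
Weld metal: φR_n = 0.75 × 0.6 × 550 × 8.484 × 770 × 10⁻³ = 1617 kN.
Base metal (shear rupture): φR_n = 0.75 × 0.6 × 400 × 14 × 770 × 10⁻³ = 1940 kN.
Governing: weld metal.

φR_n ≈ 1620 kN (weld metal governs)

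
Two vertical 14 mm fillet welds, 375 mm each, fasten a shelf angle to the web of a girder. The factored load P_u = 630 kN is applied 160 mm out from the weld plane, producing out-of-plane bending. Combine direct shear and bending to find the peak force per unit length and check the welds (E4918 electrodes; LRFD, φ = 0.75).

E49XX → F_EXX = 490 MPa.
L_w = 2 × 375 = 750 mm; section modulus (unit throat) S = 2 × L²/6 = 46880 mm².
Direct shear f_v = P/L_w = 630×10³/750 = 840 N/mm.
Moment M = P × e = 630×10³ × 160 = 100800000 N·mm; bending f_b = M/S = 2150 N/mm.
f_max = √(f_v² + f_b²) = √(840² + 2150²) = 2309 N/mm.
φr_n = 0.75 × 0.6 × 490 × (0.707 × 14) = 2183 N/mm → NOT adequate.

f_max ≈ 2310 N/mm; NOT adequate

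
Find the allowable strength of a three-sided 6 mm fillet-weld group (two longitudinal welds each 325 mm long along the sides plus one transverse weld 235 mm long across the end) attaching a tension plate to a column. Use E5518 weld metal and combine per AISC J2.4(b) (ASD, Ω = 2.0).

R_n/Ω ≈ 633 kN

E55XX → F_EXX = 550 MPa.
t_e = 0.707 × 6 = 4.242 mm.
R_nwl = 0.6 × 550 × 4.242 × 650 × 10⁻³ = 909.9 kN (longitudinal, 2 welds).
R_nwt = 0.6 × 550 × 4.242 × 235 × 10⁻³ = 329 kN (transverse, base value).
(i) R_nwl + R_nwt = 1239 kN; (ii) 0.85 R_nwl + 1.5 R_nwt = 1267 kN.
R_n = max = 1267 kN [governs: (ii)]; R_n/Ω = 633.4 kN.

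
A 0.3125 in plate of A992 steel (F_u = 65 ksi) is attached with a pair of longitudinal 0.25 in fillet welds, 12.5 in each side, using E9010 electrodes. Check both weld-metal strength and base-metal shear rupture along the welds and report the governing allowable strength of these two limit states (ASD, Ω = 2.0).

E90XX → F_EXX = 90 ksi.
t_e = 0.707 × 0.25 = 0.1767 in; L = 25 in.
Weld metal: R_n/Ω = (1/2.0) × 0.6 × 90 × 0.1767 × 25 = 119.3 kips.
Base metal (shear rupture): R_n/Ω = (1/2.0) × 0.6 × 65 × 0.3125 × 25 = 152.3 kips.
Governing: weld metal.

R_n/Ω ≈ 119 kips (weld metal governs)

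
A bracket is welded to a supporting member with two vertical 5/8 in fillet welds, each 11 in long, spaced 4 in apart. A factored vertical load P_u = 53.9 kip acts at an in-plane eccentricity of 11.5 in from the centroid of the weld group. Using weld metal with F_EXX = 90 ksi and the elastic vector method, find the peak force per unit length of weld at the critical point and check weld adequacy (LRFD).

f_max ≈ 12.8 kip/in; adequate

Total weld length L_w = 22 in. Treat welds as unit-width lines.
Polar moment about centroid: J = 2[d³/12 + d(b/2)²] = 2[11³/12 + 11×2²] = 309.8 in³.
Direct shear f_v = P/L_w = 53.9 / 22 = 2.45 kip/in (vertical).
Torsion M = P·e = 53.9 × 11.5 = 619.85 kip·in.
Critical point at (x, y) = (2, 5.5) from centroid. f_tx = M·y/J = 11 kip/in; f_ty = M·x/J = 4.001 kip/in.
Resultant f_max = √[f_tx² + (f_v + f_ty)²] = √[11² + (2.45 + 4.001)²] = 12.75 kip/in.
Capacity per unit length: φr_n = 0.75 × 0.6 × 90 × (0.707 × 0.625) = 17.9 kip/in.
12.75 ≤ 17.9 → adequate.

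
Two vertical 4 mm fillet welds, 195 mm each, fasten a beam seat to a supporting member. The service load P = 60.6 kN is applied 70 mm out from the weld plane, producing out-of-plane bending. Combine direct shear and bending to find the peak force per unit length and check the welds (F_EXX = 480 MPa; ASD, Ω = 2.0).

L_w = 2 × 195 = 390 mm; section modulus (unit throat) S = 2 × L²/6 = 12680 mm².
Direct shear f_v = P/L_w = 60.6×10³/390 = 155.4 N/mm.
Moment M = P × e = 60.6×10³ × 70 = 4242000 N·mm; bending f_b = M/S = 334.7 N/mm.
f_max = √(f_v² + f_b²) = √(155.4² + 334.7²) = 369 N/mm.
r_n/Ω = (1/2.0) × 0.6 × 480 × (0.707 × 4) = 407.2 N/mm → adequate.

f_max ≈ 369 N/mm; adequate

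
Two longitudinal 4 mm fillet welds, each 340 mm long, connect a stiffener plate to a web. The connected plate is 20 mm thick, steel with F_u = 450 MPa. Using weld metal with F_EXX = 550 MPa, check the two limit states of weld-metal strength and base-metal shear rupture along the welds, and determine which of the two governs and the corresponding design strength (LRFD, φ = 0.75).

t_e = 0.707 × 4 = 2.828 mm; L = 680 mm.
Weld metal: φR_n = 0.75 × 0.6 × 550 × 2.828 × 680 × 10⁻³ = 476 kN.
Base metal (shear rupture): φR_n = 0.75 × 0.6 × 450 × 20 × 680 × 10⁻³ = 2754 kN.
Governing: weld metal.

φR_n ≈ 476 kN (weld metal governs)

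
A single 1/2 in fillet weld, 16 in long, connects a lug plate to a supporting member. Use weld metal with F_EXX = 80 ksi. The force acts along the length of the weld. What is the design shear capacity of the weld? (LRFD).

φR_n ≈ 204 kips

Effective throat t_e = 0.707 × 0.5 = 0.3535 in.
Total length L = 16 in; A_we = 0.3535 × 16 = 5.656 in².
F_nw = 0.6 F_EXX = 0.6 × 80 = 48 ksi.
φR_n = 0.75 × 48 × 5.656 = 203.6 kips.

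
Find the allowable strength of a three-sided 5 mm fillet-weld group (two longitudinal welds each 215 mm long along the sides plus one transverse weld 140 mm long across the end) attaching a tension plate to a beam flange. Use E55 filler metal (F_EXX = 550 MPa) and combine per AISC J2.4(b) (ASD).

t_e = 0.707 × 5 = 3.535 mm.
R_nwl = 0.6 × 550 × 3.535 × 430 × 10⁻³ = 501.6 kN (longitudinal, 2 welds).
R_nwt = 0.6 × 550 × 3.535 × 140 × 10⁻³ = 163.3 kN (transverse, base value).
(i) R_nwl + R_nwt = 664.9 kN; (ii) 0.85 R_nwl + 1.5 R_nwt = 671.3 kN.
R_n = max = 671.3 kN [governs: (ii)]; R_n/Ω = 335.7 kN.

R_n/Ω ≈ 336 kN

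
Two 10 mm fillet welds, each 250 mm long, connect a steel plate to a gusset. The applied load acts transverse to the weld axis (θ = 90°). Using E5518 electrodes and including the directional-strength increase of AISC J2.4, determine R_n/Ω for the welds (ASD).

R_n/Ω ≈ 875 kN

E55XX → F_EXX = 550 MPa.
t_e = 0.707 × 10 = 7.07 mm; A_we = 7.07 × 500 = 3535 mm².
Directional factor: 1.0 + 0.5 sin^1.5(90°) = 1.5.
F_nw = 0.6 × 550 × 1.5 = 495 MPa.
R_n/Ω = (495 × 3535) / 2.0 × 10⁻³ = 874.9 kN.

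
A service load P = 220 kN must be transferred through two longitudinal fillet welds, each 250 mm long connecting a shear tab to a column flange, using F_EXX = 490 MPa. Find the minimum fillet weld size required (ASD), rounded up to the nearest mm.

Total weld length L = 500 mm.
Required throat t_e = P × Ω / (0.6 F_EXX × L) = 220 × 2.0 / (0.6 × 490 × 500 × 10⁻³) = 2.993 mm.
Required leg w = t_e / 0.707 = 4.234 mm → use 5 mm.

w = 5 mm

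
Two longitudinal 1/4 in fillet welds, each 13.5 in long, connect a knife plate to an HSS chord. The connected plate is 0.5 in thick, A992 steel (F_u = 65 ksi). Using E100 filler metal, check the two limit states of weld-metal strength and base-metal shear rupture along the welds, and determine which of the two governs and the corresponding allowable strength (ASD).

E100XX → F_EXX = 100 ksi.
t_e = 0.707 × 0.25 = 0.1767 in; L = 27 in.
Weld metal: R_n/Ω = (1/2.0) × 0.6 × 100 × 0.1767 × 27 = 143.2 kips.
Base metal (shear rupture): R_n/Ω = (1/2.0) × 0.6 × 65 × 0.5 × 27 = 263.2 kips.
Governing: weld metal.

R_n/Ω ≈ 143 kips (weld metal governs)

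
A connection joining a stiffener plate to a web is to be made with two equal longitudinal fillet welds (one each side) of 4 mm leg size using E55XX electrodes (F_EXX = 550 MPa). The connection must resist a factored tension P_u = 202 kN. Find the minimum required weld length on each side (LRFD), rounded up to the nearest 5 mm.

L = 145 mm on each side

Throat t_e = 0.707 × 4 = 2.828 mm.
φr_n = 0.75 × 0.6 × 550 × 2.828 × 10⁻³ = 0.6999 kN/mm.
L_req = P_u / φr_n = 202 / 0.6999 = 288.6 mm total.
Per side: 288.6 / 2 = 144.3 mm.
Round up → use L = 145 mm on each side.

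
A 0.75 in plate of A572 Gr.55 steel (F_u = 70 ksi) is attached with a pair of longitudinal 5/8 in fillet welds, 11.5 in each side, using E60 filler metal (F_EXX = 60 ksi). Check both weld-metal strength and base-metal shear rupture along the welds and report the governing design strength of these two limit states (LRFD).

t_e = 0.707 × 0.625 = 0.4419 in; L = 23 in.
Weld metal: φR_n = 0.75 × 0.6 × 60 × 0.4419 × 23 = 274.4 kips.
Base metal (shear rupture): φR_n = 0.75 × 0.6 × 70 × 0.75 × 23 = 543.4 kips.
Governing: weld metal.

φR_n ≈ 274 kips (weld metal governs)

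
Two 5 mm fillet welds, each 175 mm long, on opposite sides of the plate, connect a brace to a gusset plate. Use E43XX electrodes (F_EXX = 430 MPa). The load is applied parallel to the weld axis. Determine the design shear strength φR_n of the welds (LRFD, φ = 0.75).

φR_n ≈ 239 kN

Effective throat t_e = 0.707 × 5 = 3.535 mm.
Total length L = 350 mm; A_we = 3.535 × 350 = 1237 mm².
F_nw = 0.6 F_EXX = 0.6 × 430 = 258 MPa.
φR_n = 0.75 × 258 × 1237 × 10⁻³ = 239.4 kN.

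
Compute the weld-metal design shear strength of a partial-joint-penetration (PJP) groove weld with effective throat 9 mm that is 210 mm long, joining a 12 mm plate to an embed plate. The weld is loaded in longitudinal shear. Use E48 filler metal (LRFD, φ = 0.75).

E48XX → F_EXX = 480 MPa.
Effective throat (given) t_e = 9 mm.
A_we = 9 × 210 = 1890 mm².
F_nw = 0.6 F_EXX = 288 MPa.
φR_n = 0.75 × 288 × 1890 × 10⁻³ = 408.2 kN.

φR_n ≈ 408 kN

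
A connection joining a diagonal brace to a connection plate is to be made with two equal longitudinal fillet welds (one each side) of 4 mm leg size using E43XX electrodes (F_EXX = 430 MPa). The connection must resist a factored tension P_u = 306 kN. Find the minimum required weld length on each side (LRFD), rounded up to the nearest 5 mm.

L = 280 mm on each side

Throat t_e = 0.707 × 4 = 2.828 mm.
φr_n = 0.75 × 0.6 × 430 × 2.828 × 10⁻³ = 0.5472 kN/mm.
L_req = P_u / φr_n = 306 / 0.5472 = 559.2 mm total.
Per side: 559.2 / 2 = 279.6 mm.
Round up → use L = 280 mm on each side.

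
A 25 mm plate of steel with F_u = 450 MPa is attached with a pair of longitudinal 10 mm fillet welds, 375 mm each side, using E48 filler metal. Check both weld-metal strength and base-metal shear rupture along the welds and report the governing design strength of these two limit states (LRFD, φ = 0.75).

φR_n ≈ 1150 kN (weld metal governs)

E48XX → F_EXX = 480 MPa.
t_e = 0.707 × 10 = 7.07 mm; L = 750 mm.
Weld metal: φR_n = 0.75 × 0.6 × 480 × 7.07 × 750 × 10⁻³ = 1145 kN.
Base metal (shear rupture): φR_n = 0.75 × 0.6 × 450 × 25 × 750 × 10⁻³ = 3797 kN.
Governing: weld metal.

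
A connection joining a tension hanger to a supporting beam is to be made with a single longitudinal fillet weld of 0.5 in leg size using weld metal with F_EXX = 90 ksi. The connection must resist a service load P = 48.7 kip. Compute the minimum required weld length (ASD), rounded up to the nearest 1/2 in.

L = 5.5 in

Throat t_e = 0.707 × 0.5 = 0.3535 in.
r_n/Ω = (0.6 × 90 × 0.3535) / 2.0 = 9.544 kip/in.
L_req = P / (r_n/Ω) = 48.7 / 9.544 = 5.102 in total.
Round up → use L = 5.5 in.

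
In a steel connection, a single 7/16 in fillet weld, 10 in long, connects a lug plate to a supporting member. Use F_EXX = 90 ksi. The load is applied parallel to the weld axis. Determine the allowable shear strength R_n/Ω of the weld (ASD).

Effective throat t_e = 0.707 × 0.4375 = 0.3093 in.
Total length L = 10 in; A_we = 0.3093 × 10 = 3.093 in².
F_nw = 0.6 F_EXX = 0.6 × 90 = 54 ksi.
R_n = 54 × 3.093 = 167 kips; R_n/Ω = 167/2.0 = 83.51 kips.

R_n/Ω ≈ 83.5 kips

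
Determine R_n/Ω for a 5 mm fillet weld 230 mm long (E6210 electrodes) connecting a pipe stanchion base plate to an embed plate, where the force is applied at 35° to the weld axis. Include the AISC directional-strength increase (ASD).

E62XX → F_EXX = 620 MPa.
t_e = 0.707 × 5 = 3.535 mm; A_we = 3.535 × 230 = 813 mm².
Directional factor: 1.0 + 0.5 sin^1.5(35°) = 1.217.
F_nw = 0.6 × 620 × 1.217 = 452.8 MPa.
R_n/Ω = (452.8 × 813) / 2.0 × 10⁻³ = 184.1 kN.

R_n/Ω ≈ 184 kN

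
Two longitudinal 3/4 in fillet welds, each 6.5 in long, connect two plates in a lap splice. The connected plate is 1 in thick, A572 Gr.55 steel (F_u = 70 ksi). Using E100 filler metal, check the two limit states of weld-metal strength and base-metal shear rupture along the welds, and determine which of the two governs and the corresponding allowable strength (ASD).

E100XX → F_EXX = 100 ksi.
t_e = 0.707 × 0.75 = 0.5302 in; L = 13 in.
Weld metal: R_n/Ω = (1/2.0) × 0.6 × 100 × 0.5302 × 13 = 206.8 kips.
Base metal (shear rupture): R_n/Ω = (1/2.0) × 0.6 × 70 × 1 × 13 = 273 kips.
Governing: weld metal.

R_n/Ω ≈ 207 kips (weld metal governs)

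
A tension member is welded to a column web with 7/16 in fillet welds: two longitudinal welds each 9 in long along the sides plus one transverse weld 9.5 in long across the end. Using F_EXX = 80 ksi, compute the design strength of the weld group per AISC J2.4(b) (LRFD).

φR_n ≈ 329 kips

t_e = 0.707 × 0.4375 = 0.3093 in.
R_nwl = 0.6 × 80 × 0.3093 × 18 = 267.2 kips (longitudinal, 2 welds).
R_nwt = 0.6 × 80 × 0.3093 × 9.5 = 141 kips (transverse, base value).
(i) R_nwl + R_nwt = 408.3 kips; (ii) 0.85 R_nwl + 1.5 R_nwt = 438.7 kips.
R_n = max = 438.7 kips [governs: (ii)]; φR_n = 329 kips.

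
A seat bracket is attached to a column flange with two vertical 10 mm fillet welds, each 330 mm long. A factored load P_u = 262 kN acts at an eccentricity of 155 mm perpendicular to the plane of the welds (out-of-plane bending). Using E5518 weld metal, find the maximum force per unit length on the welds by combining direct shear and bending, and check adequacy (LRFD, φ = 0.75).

E55XX → F_EXX = 550 MPa.
L_w = 2 × 330 = 660 mm; section modulus (unit throat) S = 2 × L²/6 = 36300 mm².
Direct shear f_v = P/L_w = 262×10³/660 = 397 N/mm.
Moment M = P × e = 262×10³ × 155 = 40610000 N·mm; bending f_b = M/S = 1119 N/mm.
f_max = √(f_v² + f_b²) = √(397² + 1119²) = 1187 N/mm.
φr_n = 0.75 × 0.6 × 550 × (0.707 × 10) = 1750 N/mm → adequate.

f_max ≈ 1190 N/mm; adequate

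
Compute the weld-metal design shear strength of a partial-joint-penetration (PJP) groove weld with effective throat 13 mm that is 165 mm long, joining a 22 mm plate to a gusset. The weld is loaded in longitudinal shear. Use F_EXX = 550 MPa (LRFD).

Effective throat (given) t_e = 13 mm.
A_we = 13 × 165 = 2145 mm².
F_nw = 0.6 F_EXX = 330 MPa.
φR_n = 0.75 × 330 × 2145 × 10⁻³ = 530.9 kN.

φR_n ≈ 531 kN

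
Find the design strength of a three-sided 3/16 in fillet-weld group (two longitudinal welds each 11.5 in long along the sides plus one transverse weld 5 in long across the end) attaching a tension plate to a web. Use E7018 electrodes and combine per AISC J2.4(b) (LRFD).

φR_n ≈ 117 kip

E70XX → F_EXX = 70 ksi.
t_e = 0.707 × 0.1875 = 0.1326 in.
R_nwl = 0.6 × 70 × 0.1326 × 23 = 128.1 kip (longitudinal, 2 welds).
R_nwt = 0.6 × 70 × 0.1326 × 5 = 27.84 kip (transverse, base value).
(i) R_nwl + R_nwt = 155.9 kip; (ii) 0.85 R_nwl + 1.5 R_nwt = 150.6 kip.
R_n = max = 155.9 kip [governs: (i)]; φR_n = 116.9 kip.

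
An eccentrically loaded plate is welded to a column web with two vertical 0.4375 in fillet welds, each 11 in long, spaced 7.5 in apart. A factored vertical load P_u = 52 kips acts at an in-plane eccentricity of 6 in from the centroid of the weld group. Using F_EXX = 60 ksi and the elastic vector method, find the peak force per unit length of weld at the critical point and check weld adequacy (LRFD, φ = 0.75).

Total weld length L_w = 22 in. Treat welds as unit-width lines.
Polar moment about centroid: J = 2[d³/12 + d(b/2)²] = 2[11³/12 + 11×3.75²] = 531.2 in³.
Direct shear f_v = P/L_w = 52 / 22 = 2.364 kip/in (vertical).
Torsion M = P·e = 52 × 6 = 312 kip·in.
Critical point at (x, y) = (3.75, 5.5) from centroid. f_tx = M·y/J = 3.23 kip/in; f_ty = M·x/J = 2.203 kip/in.
Resultant f_max = √[f_tx² + (f_v + f_ty)²] = √[3.23² + (2.364 + 2.203)²] = 5.593 kip/in.
Capacity per unit length: φr_n = 0.75 × 0.6 × 60 × (0.707 × 0.4375) = 8.351 kip/in.
5.593 ≤ 8.351 → adequate.

f_max ≈ 5.59 kip/in; adequate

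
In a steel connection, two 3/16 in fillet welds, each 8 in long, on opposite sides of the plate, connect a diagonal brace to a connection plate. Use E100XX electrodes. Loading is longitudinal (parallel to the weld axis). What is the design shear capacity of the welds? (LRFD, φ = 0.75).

E100XX → F_EXX = 100 ksi.
Effective throat t_e = 0.707 × 0.1875 = 0.1326 in.
Total length L = 16 in; A_we = 0.1326 × 16 = 2.121 in².
F_nw = 0.6 F_EXX = 0.6 × 100 = 60 ksi.
φR_n = 0.75 × 60 × 2.121 = 95.45 kips.

φR_n ≈ 95.4 kips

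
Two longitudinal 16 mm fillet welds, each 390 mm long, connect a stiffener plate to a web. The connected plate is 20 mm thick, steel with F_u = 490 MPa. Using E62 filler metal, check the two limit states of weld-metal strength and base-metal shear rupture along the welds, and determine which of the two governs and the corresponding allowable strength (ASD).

R_n/Ω ≈ 1640 kN (weld metal governs)

E62XX → F_EXX = 620 MPa.
t_e = 0.707 × 16 = 11.31 mm; L = 780 mm.
Weld metal: R_n/Ω = (1/2.0) × 0.6 × 620 × 11.31 × 780 × 10⁻³ = 1641 kN.
Base metal (shear rupture): R_n/Ω = (1/2.0) × 0.6 × 490 × 20 × 780 × 10⁻³ = 2293 kN.
Governing: weld metal.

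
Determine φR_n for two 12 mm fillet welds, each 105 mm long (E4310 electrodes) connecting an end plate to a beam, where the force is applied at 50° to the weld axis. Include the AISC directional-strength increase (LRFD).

φR_n ≈ 460 kN

E43XX → F_EXX = 430 MPa.
t_e = 0.707 × 12 = 8.484 mm; A_we = 8.484 × 210 = 1782 mm².
Directional factor: 1.0 + 0.5 sin^1.5(50°) = 1.335.
F_nw = 0.6 × 430 × 1.335 = 344.5 MPa.
φR_n = 0.75 × 344.5 × 1782 × 10⁻³ = 460.3 kN.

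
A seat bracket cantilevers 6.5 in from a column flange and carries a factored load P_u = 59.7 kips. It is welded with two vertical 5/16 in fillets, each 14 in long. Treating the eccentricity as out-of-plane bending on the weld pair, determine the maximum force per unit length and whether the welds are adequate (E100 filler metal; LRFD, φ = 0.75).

E100XX → F_EXX = 100 ksi.
L_w = 2 × 14 = 28 in; section modulus (unit throat) S = 2 × L²/6 = 65.33 in².
Direct shear f_v = P/L_w = 59.7/28 = 2.132 kip/in.
Moment M = P × e = 59.7 × 6.5 = 388.05 kip·in; bending f_b = M/S = 5.94 kip/in.
f_max = √(f_v² + f_b²) = √(2.132² + 5.94²) = 6.311 kip/in.
φr_n = 0.75 × 0.6 × 100 × (0.707 × 0.3125) = 9.942 kip/in → adequate.

f_max ≈ 6.31 kip/in; adequate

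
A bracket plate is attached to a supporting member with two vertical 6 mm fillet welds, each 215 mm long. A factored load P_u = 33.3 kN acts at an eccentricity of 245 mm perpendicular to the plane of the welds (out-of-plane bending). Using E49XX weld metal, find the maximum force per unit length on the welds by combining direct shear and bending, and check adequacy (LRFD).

f_max ≈ 535 N/mm; adequate

E49XX → F_EXX = 490 MPa.
L_w = 2 × 215 = 430 mm; section modulus (unit throat) S = 2 × L²/6 = 15410 mm².
Direct shear f_v = P/L_w = 33.3×10³/430 = 77.44 N/mm.
Moment M = P × e = 33.3×10³ × 245 = 8158500 N·mm; bending f_b = M/S = 529.5 N/mm.
f_max = √(f_v² + f_b²) = √(77.44² + 529.5²) = 535.1 N/mm.
φr_n = 0.75 × 0.6 × 490 × (0.707 × 6) = 935.4 N/mm → adequate.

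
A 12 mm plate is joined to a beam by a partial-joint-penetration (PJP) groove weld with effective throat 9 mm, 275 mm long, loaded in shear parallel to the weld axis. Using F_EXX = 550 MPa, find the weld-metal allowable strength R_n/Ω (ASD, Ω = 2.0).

Effective throat (given) t_e = 9 mm.
A_we = 9 × 275 = 2475 mm².
F_nw = 0.6 F_EXX = 330 MPa.
R_n/Ω = (330 × 2475) / 2.0 × 10⁻³ = 408.4 kN.

R_n/Ω ≈ 408 kN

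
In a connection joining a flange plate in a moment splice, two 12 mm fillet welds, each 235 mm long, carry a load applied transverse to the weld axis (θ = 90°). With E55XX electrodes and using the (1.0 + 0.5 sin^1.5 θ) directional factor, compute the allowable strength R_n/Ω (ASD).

E55XX → F_EXX = 550 MPa.
t_e = 0.707 × 12 = 8.484 mm; A_we = 8.484 × 470 = 3987 mm².
Directional factor: 1.0 + 0.5 sin^1.5(90°) = 1.5.
F_nw = 0.6 × 550 × 1.5 = 495 MPa.
R_n/Ω = (495 × 3987) / 2.0 × 10⁻³ = 986.9 kN.

R_n/Ω ≈ 987 kN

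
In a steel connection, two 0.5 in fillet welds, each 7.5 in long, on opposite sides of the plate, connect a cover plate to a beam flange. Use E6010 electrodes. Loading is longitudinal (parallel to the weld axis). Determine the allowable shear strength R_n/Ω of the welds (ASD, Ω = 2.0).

E60XX → F_EXX = 60 ksi.
Effective throat t_e = 0.707 × 0.5 = 0.3535 in.
Total length L = 15 in; A_we = 0.3535 × 15 = 5.302 in².
F_nw = 0.6 F_EXX = 0.6 × 60 = 36 ksi.
R_n = 36 × 5.302 = 190.9 kip; R_n/Ω = 190.9/2.0 = 95.44 kip.

R_n/Ω ≈ 95.4 kip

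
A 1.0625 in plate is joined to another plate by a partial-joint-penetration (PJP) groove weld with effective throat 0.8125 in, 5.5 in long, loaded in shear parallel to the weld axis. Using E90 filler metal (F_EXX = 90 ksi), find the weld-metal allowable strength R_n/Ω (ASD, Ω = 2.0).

Effective throat (given) t_e = 0.8125 in.
A_we = 0.8125 × 5.5 = 4.469 in².
F_nw = 0.6 F_EXX = 54 ksi.
R_n/Ω = (54 × 4.469) / 2.0 = 120.7 kips.

R_n/Ω ≈ 121 kips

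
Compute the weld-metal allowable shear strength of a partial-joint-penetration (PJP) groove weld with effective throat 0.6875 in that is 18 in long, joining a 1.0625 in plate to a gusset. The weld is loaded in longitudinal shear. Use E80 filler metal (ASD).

E80XX → F_EXX = 80 ksi.
Effective throat (given) t_e = 0.6875 in.
A_we = 0.6875 × 18 = 12.38 in².
F_nw = 0.6 F_EXX = 48 ksi.
R_n/Ω = (48 × 12.38) / 2.0 = 297 kips.

R_n/Ω ≈ 297 kips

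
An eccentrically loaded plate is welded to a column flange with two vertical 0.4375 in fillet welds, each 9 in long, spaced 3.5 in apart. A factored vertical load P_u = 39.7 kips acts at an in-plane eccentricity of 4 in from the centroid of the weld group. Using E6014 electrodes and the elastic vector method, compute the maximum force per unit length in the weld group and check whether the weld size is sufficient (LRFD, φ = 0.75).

f_max ≈ 5.54 kip/in; adequate

E60XX → F_EXX = 60 ksi.
Total weld length L_w = 18 in. Treat welds as unit-width lines.
Polar moment about centroid: J = 2[d³/12 + d(b/2)²] = 2[9³/12 + 9×1.75²] = 176.6 in³.
Direct shear f_v = P/L_w = 39.7 / 18 = 2.206 kip/in (vertical).
Torsion M = P·e = 39.7 × 4 = 158.8 kip·in.
Critical point at (x, y) = (1.75, 4.5) from centroid. f_tx = M·y/J = 4.046 kip/in; f_ty = M·x/J = 1.573 kip/in.
Resultant f_max = √[f_tx² + (f_v + f_ty)²] = √[4.046² + (2.206 + 1.573)²] = 5.536 kip/in.
Capacity per unit length: φr_n = 0.75 × 0.6 × 60 × (0.707 × 0.4375) = 8.351 kip/in.
5.536 ≤ 8.351 → adequate.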